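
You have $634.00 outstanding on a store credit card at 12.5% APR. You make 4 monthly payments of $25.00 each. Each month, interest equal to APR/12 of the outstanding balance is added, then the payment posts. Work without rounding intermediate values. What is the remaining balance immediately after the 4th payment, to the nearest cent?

$559.26

Monthly rate r = 12.5%/12 = 1.04167% = 0.0104167.
Each month: B ← B·(1+r) − $25.00.
Month 1: interest $6.60; balance after payment $615.60.
Month 2: interest $6.41; balance after payment $597.02.
Month 3: interest $6.22; balance after payment $578.24.
Month 4: interest $6.02; balance after payment $559.26.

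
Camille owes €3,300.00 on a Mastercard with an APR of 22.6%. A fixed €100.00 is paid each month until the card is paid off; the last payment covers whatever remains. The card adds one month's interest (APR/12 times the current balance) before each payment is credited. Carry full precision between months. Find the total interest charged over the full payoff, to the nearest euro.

Monthly rate r = 22.6%/12 = 1.88333% = 0.0188333.
Payoff takes n = ⌈−ln(1 − rB₀/P)/ln(1+r)⌉ = ⌈52.070⌉ = 53 payments; the last is €7.10.
Total paid = 52·€100.00 + €7.10 = €5,207.10.
Total interest = total paid − principal = €5,207.10 − €3,300.00 = €1,907.10.

€1,907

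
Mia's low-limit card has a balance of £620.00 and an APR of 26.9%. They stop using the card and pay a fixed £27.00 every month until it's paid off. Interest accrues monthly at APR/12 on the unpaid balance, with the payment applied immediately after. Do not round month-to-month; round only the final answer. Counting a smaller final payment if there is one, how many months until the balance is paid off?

Monthly rate r = 26.9%/12 = 2.24167% = 0.0224167.
Recurrence: B ← B·(1+r) − £27.00.
Month 1: interest £13.90; balance after payment £606.90.
Month 2: interest £13.60; balance after payment £593.50.
Closed form: n = −ln(1 − rB₀/P)/ln(1+r) = −ln(0.48525)/ln(1.02242) ≈ 32.617, so the balance reaches zero during payment 33.

33 payments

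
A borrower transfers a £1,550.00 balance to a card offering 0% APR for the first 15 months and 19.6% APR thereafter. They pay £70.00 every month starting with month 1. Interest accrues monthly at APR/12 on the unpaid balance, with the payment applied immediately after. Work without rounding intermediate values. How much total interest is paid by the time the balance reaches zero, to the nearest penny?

Promo months 1–15 at r₀ = 0%/12 = 0; months 16+ at r₁ = 19.6%/12 = 0.0163333.
After month 15 (no interest yet): B = £1,550.00 − 15·£70.00 = £500.00.
Then at r₁ with £70.00/mo: n₂ = −ln(1 − r₁·B/P)/ln(1+r₁) ≈ 7.66 → 8 more payments.
Total paid = 22·£70.00 + £46.11 = £1,586.11; interest = £1,586.11 − £1,550.00 = £36.11.

£36.11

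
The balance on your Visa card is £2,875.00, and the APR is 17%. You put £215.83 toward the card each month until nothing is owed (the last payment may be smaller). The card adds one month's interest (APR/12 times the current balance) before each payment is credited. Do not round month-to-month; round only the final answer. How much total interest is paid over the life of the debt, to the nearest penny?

Monthly rate r = 17%/12 = 1.41667% = 0.0141667.
Payoff takes n = ⌈−ln(1 − rB₀/P)/ln(1+r)⌉ = ⌈14.866⌉ = 15 payments; the last is £187.16.
Total paid = 14·£215.83 + £187.16 = £3,208.78.
Total interest = total paid − principal = £3,208.78 − £2,875.00 = £333.78.

£333.78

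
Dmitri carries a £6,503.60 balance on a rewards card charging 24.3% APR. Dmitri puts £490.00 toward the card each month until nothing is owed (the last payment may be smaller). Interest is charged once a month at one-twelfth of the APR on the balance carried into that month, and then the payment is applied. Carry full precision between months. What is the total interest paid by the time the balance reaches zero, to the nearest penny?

Monthly rate r = 24.3%/12 = 2.025% = 0.02025.
Payoff takes n = ⌈−ln(1 − rB₀/P)/ln(1+r)⌉ = ⌈15.614⌉ = 16 payments; the last is £302.13.
Total paid = 15·£490.00 + £302.13 = £7,652.13.
Total interest = total paid − principal = £7,652.13 − £6,503.60 = £1,148.53.

£1,148.53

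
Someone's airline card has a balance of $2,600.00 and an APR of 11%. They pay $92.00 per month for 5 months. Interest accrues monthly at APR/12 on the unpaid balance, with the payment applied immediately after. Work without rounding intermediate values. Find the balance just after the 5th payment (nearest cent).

Monthly rate r = 11%/12 = 0.916667% = 0.00916667.
Each month: B ← B·(1+r) − $92.00.
Month 1: interest $23.83; balance after payment $2,531.83.
Month 2: interest $23.21; balance after payment $2,463.04.
Month 3: interest $22.58; balance after payment $2,393.62.
Month 4: interest $21.94; balance after payment $2,323.56.
Month 5: interest $21.30; balance after payment $2,252.86.

$2,252.86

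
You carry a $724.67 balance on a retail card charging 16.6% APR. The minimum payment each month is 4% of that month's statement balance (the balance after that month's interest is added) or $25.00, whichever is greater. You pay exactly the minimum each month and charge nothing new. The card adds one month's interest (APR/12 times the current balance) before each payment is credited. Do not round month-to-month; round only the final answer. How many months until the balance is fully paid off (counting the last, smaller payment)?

37 months

Monthly rate r = 16.6%/12 = 1.38333% = 0.0138333.
While 4% of the post-interest balance exceeds $25.00, each month B ← (B·(1+r))·(1 − 0.04), i.e. B shrinks by the factor (1+r)·0.96 = 0.97328.
This holds for months 1–6. Entering month 7 the balance is $615.98; 4% of the post-interest balance is now below $25.00, so the flat $25.00 minimum applies from here.
From month 7 a fixed $25.00 at rate r clears $615.98 in 31 more payments. Total: 6 + 31 = 37 months.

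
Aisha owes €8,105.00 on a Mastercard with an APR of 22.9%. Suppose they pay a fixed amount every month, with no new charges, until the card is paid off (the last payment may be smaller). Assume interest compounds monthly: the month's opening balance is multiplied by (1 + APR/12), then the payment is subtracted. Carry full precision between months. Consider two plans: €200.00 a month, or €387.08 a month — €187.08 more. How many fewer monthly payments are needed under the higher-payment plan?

Monthly rate r = 22.9%/12 = 1.90833% = 0.0190833.
At €200.00/mo: n = ⌈−ln(1 − rB₀/P)/ln(1+r)⌉ = 79 payments (last €105.02); total interest = total paid − €8,105.00 = €7,600.02.
At €387.08/mo: 27 payments (last €381.70); total interest €2,340.78.
Payments saved = 79 − 27 = 52.

52 fewer payments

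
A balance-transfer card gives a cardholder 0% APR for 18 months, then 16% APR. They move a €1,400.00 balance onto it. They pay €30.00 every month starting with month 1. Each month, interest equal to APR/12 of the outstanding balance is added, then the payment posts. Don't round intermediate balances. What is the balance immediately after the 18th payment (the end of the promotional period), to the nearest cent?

€860.00

Promo months 1–18 at r₀ = 0%/12 = 0; months 19+ at r₁ = 16%/12 = 0.0133333.
After month 18 (no interest yet): B = €1,400.00 − 18·€30.00 = €860.00.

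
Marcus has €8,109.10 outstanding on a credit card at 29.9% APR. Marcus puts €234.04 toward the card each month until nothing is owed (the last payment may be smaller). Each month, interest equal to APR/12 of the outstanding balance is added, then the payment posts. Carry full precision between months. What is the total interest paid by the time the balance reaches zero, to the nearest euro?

€10,816

Monthly rate r = 29.9%/12 = 2.49167% = 0.0249167.
Payoff takes n = ⌈−ln(1 − rB₀/P)/ln(1+r)⌉ = ⌈80.862⌉ = 81 payments; the last is €202.12.
Total paid = 80·€234.04 + €202.12 = €18,925.32.
Total interest = total paid − principal = €18,925.32 − €8,109.10 = €10,816.22.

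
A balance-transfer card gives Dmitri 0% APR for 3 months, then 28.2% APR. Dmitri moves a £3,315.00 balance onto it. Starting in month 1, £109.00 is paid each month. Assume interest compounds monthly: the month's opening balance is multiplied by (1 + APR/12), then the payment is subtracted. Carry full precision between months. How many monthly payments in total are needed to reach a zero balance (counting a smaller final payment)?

Promo months 1–3 at r₀ = 0%/12 = 0; months 4+ at r₁ = 28.2%/12 = 0.0235.
After month 3 (no interest yet): B = £3,315.00 − 3·£109.00 = £2,988.00.
Then at r₁ with £109.00/mo: n₂ = −ln(1 − r₁·B/P)/ln(1+r₁) ≈ 44.49 → 45 more payments.

48 payments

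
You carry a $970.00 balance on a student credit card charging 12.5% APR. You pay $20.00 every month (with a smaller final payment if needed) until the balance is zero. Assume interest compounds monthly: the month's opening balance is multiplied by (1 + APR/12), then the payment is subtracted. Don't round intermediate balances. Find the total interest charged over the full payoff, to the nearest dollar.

Monthly rate r = 12.5%/12 = 1.04167% = 0.0104167.
Payoff takes n = ⌈−ln(1 − rB₀/P)/ln(1+r)⌉ = ⌈67.899⌉ = 68 payments; the last is $17.98.
Total paid = 67·$20.00 + $17.98 = $1,357.98.
Total interest = total paid − principal = $1,357.98 − $970.00 = $387.98.

$388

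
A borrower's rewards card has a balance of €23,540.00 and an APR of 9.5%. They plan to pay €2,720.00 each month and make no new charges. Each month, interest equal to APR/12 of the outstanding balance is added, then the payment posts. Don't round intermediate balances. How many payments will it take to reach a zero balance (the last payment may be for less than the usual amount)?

10 months

Monthly rate r = 9.5%/12 = 0.791667% = 0.00791667.
Recurrence: B ← B·(1+r) − €2,720.00.
Month 1: interest €186.36; balance after payment €21,006.36.
Month 2: interest €166.30; balance after payment €18,452.66.
Closed form: n = −ln(1 − rB₀/P)/ln(1+r) = −ln(0.93149)/ln(1.00792) ≈ 9.001, so the balance reaches zero during payment 10.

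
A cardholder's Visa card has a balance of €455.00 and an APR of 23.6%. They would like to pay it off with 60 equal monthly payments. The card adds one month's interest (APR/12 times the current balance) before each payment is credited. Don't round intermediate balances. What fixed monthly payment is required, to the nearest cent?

€12.98

Monthly rate r = 23.6%/12 = 1.96667% = 0.0196667.
Level-payment amortization: P = B₀·r / (1 − (1+r)^(−n)) = 455.00·0.0196667 / (1 − 1.01967^(−60)).
Denominator 1 − (1+r)^(−60) = 0.68918164.
P = 8.94833 / 0.68918164 ≈ 12.98.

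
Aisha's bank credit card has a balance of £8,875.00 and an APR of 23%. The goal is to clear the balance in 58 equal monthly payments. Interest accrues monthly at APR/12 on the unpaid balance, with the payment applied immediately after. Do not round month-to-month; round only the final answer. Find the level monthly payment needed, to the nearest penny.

Monthly rate r = 23%/12 = 1.91667% = 0.0191667.
Level-payment amortization: P = B₀·r / (1 − (1+r)^(−n)) = 8875.00·0.0191667 / (1 − 1.01917^(−58)).
Denominator 1 − (1+r)^(−58) = 0.667510632.
P = 170.104 / 0.667510632 ≈ 254.83.

£254.83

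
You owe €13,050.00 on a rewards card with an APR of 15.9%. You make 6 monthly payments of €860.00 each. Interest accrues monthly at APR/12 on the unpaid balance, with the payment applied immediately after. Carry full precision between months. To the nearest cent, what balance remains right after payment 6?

Monthly rate r = 15.9%/12 = 1.325% = 0.01325.
Each month: B ← B·(1+r) − €860.00.
Month 1: interest €172.91; balance after payment €12,362.91.
Month 2: interest €163.81; balance after payment €11,666.72.
Month 3: interest €154.58; balance after payment €10,961.31.
Month 4: interest €145.24; balance after payment €10,246.54.
Month 5: interest €135.77; balance after payment €9,522.31.
Month 6: interest €126.17; balance after payment €8,788.48.

€8,788.48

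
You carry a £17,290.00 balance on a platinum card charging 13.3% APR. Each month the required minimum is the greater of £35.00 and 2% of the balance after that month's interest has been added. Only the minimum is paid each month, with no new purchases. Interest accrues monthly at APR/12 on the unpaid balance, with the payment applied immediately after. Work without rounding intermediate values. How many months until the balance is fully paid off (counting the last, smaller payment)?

323 months

Monthly rate r = 13.3%/12 = 1.10833% = 0.0110833.
While 2% of the post-interest balance exceeds £35.00, each month B ← (B·(1+r))·(1 − 0.02), i.e. B shrinks by the factor (1+r)·0.98 = 0.99086.
This holds for months 1–251. Entering month 252 the balance is £1,726.10; 2% of the post-interest balance is now below £35.00, so the flat £35.00 minimum applies from here.
From month 252 a fixed £35.00 at rate r clears £1,726.10 in 72 more payments. Total: 251 + 72 = 323 months.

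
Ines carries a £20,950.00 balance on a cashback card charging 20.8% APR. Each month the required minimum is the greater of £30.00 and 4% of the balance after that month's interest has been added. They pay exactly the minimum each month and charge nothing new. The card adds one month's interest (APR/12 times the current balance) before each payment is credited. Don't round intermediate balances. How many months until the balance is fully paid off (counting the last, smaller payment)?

174 months

Monthly rate r = 20.8%/12 = 1.73333% = 0.0173333.
While 4% of the post-interest balance exceeds £30.00, each month B ← (B·(1+r))·(1 − 0.04), i.e. B shrinks by the factor (1+r)·0.96 = 0.97664.
This holds for months 1–142. Entering month 143 the balance is £730.27; 4% of the post-interest balance is now below £30.00, so the flat £30.00 minimum applies from here.
From month 143 a fixed £30.00 at rate r clears £730.27 in 32 more payments. Total: 142 + 32 = 174 months.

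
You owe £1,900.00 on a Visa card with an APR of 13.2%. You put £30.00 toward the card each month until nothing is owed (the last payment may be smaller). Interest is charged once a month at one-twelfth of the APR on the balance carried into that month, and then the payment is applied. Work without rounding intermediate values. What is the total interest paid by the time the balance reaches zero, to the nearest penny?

Monthly rate r = 13.2%/12 = 1.1% = 0.011.
Payoff takes n = ⌈−ln(1 − rB₀/P)/ln(1+r)⌉ = ⌈109.043⌉ = 110 payments; the last is £1.29.
Total paid = 109·£30.00 + £1.29 = £3,271.29.
Total interest = total paid − principal = £3,271.29 − £1,900.00 = £1,371.29.

£1,371.29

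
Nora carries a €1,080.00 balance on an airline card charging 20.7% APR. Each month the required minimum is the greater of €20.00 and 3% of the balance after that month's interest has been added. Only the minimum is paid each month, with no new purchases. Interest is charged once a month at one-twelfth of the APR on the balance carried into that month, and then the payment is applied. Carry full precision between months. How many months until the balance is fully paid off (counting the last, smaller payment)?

Monthly rate r = 20.7%/12 = 1.725% = 0.01725.
While 3% of the post-interest balance exceeds €20.00, each month B ← (B·(1+r))·(1 − 0.03), i.e. B shrinks by the factor (1+r)·0.97 = 0.98673.
This holds for months 1–38. Entering month 39 the balance is €650.13; 3% of the post-interest balance is now below €20.00, so the flat €20.00 minimum applies from here.
From month 39 a fixed €20.00 at rate r clears €650.13 in 49 more payments. Total: 38 + 49 = 87 months.

87 months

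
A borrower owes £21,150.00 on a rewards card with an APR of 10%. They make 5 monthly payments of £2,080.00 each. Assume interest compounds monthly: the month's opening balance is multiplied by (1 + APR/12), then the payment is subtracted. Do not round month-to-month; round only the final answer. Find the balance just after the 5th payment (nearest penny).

£11,471.28

Monthly rate r = 10%/12 = 0.833333% = 0.00833333.
Each month: B ← B·(1+r) − £2,080.00.
Month 1: interest £176.25; balance after payment £19,246.25.
Month 2: interest £160.39; balance after payment £17,326.64.
Month 3: interest £144.39; balance after payment £15,391.02.
Month 4: interest £128.26; balance after payment £13,439.28.
Month 5: interest £111.99; balance after payment £11,471.28.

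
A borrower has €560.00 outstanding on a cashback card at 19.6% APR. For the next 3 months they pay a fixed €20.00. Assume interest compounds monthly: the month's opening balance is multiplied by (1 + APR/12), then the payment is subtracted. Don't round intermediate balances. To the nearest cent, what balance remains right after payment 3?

€526.91

Monthly rate r = 19.6%/12 = 1.63333% = 0.0163333.
Each month: B ← B·(1+r) − €20.00.
Month 1: interest €9.15; balance after payment €549.15.
Month 2: interest €8.97; balance after payment €538.12.
Month 3: interest €8.79; balance after payment €526.91.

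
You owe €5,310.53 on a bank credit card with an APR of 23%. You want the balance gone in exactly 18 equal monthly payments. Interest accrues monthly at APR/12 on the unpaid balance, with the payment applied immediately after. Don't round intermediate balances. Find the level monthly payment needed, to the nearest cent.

Monthly rate r = 23%/12 = 1.91667% = 0.0191667.
Level-payment amortization: P = B₀·r / (1 − (1+r)^(−n)) = 5310.53·0.0191667 / (1 − 1.01917^(−18)).
Denominator 1 − (1+r)^(−18) = 0.289463811.
P = 101.785 / 0.289463811 ≈ 351.63.

€351.63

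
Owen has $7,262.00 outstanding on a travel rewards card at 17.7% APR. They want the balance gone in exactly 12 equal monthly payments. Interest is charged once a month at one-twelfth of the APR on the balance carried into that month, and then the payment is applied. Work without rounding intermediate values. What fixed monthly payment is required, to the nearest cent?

Monthly rate r = 17.7%/12 = 1.475% = 0.01475.
Level-payment amortization: P = B₀·r / (1 − (1+r)^(−n)) = 7262.00·0.01475 / (1 − 1.01475^(−12)).
Denominator 1 − (1+r)^(−12) = 0.161136535.
P = 107.114 / 0.161136535 ≈ 664.74.

$664.74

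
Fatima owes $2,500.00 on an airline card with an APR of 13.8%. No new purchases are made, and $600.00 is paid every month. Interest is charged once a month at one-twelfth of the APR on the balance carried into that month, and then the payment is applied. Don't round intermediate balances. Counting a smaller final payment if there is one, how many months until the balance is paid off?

Monthly rate r = 13.8%/12 = 1.15% = 0.0115.
Recurrence: B ← B·(1+r) − $600.00.
Month 1: interest $28.75; balance after payment $1,928.75.
Month 2: interest $22.18; balance after payment $1,350.93.
Month 3: interest $15.54; balance after payment $766.47.
Month 4: interest $8.81; balance after payment $175.28.
Month 5: interest $2.02; balance after payment $0.00.

5 payments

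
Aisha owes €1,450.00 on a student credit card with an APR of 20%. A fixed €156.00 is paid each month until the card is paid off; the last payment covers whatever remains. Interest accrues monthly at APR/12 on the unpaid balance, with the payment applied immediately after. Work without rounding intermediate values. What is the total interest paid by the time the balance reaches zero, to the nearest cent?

€138.74

Monthly rate r = 20%/12 = 1.66667% = 0.0166667.
Payoff takes n = ⌈−ln(1 − rB₀/P)/ln(1+r)⌉ = ⌈10.183⌉ = 11 payments; the last is €28.74.
Total paid = 10·€156.00 + €28.74 = €1,588.74.
Total interest = total paid − principal = €1,588.74 − €1,450.00 = €138.74.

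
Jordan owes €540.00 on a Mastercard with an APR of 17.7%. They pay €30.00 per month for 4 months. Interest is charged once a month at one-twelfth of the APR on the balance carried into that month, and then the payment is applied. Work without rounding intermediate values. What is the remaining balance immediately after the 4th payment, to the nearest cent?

Monthly rate r = 17.7%/12 = 1.475% = 0.01475.
Each month: B ← B·(1+r) − €30.00.
Month 1: interest €7.96; balance after payment €517.97.
Month 2: interest €7.64; balance after payment €495.60.
Month 3: interest €7.31; balance after payment €472.92.
Month 4: interest €6.98; balance after payment €449.89.

€449.89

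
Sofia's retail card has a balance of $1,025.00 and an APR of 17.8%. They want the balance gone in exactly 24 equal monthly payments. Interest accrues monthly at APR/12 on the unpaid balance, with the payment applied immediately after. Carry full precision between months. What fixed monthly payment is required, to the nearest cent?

Monthly rate r = 17.8%/12 = 1.48333% = 0.0148333.
Level-payment amortization: P = B₀·r / (1 − (1+r)^(−n)) = 1025.00·0.0148333 / (1 − 1.01483^(−24)).
Denominator 1 − (1+r)^(−24) = 0.297693591.
P = 15.2042 / 0.297693591 ≈ 51.07.

$51.07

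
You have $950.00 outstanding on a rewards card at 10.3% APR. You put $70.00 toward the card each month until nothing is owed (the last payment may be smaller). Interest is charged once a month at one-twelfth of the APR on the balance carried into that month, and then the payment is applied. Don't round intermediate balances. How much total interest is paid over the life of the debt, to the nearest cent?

Monthly rate r = 10.3%/12 = 0.858333% = 0.00858333.
Payoff takes n = ⌈−ln(1 − rB₀/P)/ln(1+r)⌉ = ⌈14.491⌉ = 15 payments; the last is $34.45.
Total paid = 14·$70.00 + $34.45 = $1,014.45.
Total interest = total paid − principal = $1,014.45 − $950.00 = $64.45.

$64.45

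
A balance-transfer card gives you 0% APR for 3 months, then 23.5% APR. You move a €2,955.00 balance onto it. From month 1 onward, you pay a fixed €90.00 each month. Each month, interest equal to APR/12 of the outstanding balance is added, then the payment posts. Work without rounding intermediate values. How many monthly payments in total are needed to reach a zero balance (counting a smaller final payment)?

49 months

Promo months 1–3 at r₀ = 0%/12 = 0; months 4+ at r₁ = 23.5%/12 = 0.0195833.
After month 3 (no interest yet): B = €2,955.00 − 3·€90.00 = €2,685.00.
Then at r₁ with €90.00/mo: n₂ = −ln(1 − r₁·B/P)/ln(1+r₁) ≈ 45.25 → 46 more payments.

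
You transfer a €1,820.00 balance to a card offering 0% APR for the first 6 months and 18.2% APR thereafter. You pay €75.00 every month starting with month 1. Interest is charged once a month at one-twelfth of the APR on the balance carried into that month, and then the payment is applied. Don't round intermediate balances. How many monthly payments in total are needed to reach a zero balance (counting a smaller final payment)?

Promo months 1–6 at r₀ = 0%/12 = 0; months 7+ at r₁ = 18.2%/12 = 0.0151667.
After month 6 (no interest yet): B = €1,820.00 − 6·€75.00 = €1,370.00.
Then at r₁ with €75.00/mo: n₂ = −ln(1 − r₁·B/P)/ln(1+r₁) ≈ 21.55 → 22 more payments.

28 payments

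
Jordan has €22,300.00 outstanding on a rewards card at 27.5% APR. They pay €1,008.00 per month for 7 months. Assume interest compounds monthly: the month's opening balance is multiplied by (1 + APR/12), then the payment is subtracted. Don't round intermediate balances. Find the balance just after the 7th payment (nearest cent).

€18,572.78

Monthly rate r = 27.5%/12 = 2.29167% = 0.0229167.
Each month: B ← B·(1+r) − €1,008.00.
Month 1: interest €511.04; balance after payment €21,803.04.
Month 2: interest €499.65; balance after payment €21,294.69.
Month 3: interest €488.00; balance after payment €20,774.70.
Month 4: interest €476.09; balance after payment €20,242.78.
Month 5: interest €463.90; balance after payment €19,698.68.
Month 6: interest €451.43; balance after payment €19,142.11.
Month 7: interest €438.67; balance after payment €18,572.78.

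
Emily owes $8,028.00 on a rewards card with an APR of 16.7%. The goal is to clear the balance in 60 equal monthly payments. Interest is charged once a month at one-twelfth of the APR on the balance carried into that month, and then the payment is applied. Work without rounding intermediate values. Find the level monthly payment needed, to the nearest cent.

Monthly rate r = 16.7%/12 = 1.39167% = 0.0139167.
Level-payment amortization: P = B₀·r / (1 − (1+r)^(−n)) = 8028.00·0.0139167 / (1 − 1.01392^(−60)).
Denominator 1 − (1+r)^(−60) = 0.563620561.
P = 111.723 / 0.563620561 ≈ 198.22.

$198.22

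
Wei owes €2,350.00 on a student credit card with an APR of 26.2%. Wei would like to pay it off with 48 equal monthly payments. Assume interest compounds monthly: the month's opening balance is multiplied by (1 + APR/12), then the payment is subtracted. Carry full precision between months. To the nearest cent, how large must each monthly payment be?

€79.50

Monthly rate r = 26.2%/12 = 2.18333% = 0.0218333.
Level-payment amortization: P = B₀·r / (1 − (1+r)^(−n)) = 2350.00·0.0218333 / (1 − 1.02183^(−48)).
Denominator 1 − (1+r)^(−48) = 0.64538521.
P = 51.3083 / 0.64538521 ≈ 79.50.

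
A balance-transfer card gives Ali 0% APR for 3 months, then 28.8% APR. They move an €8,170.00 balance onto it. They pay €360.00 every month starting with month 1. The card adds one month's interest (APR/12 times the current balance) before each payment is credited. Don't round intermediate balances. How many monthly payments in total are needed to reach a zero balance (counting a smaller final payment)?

30 payments

Promo months 1–3 at r₀ = 0%/12 = 0; months 4+ at r₁ = 28.8%/12 = 0.024.
After month 3 (no interest yet): B = €8,170.00 − 3·€360.00 = €7,090.00.
Then at r₁ with €360.00/mo: n₂ = −ln(1 − r₁·B/P)/ln(1+r₁) ≈ 26.98 → 27 more payments.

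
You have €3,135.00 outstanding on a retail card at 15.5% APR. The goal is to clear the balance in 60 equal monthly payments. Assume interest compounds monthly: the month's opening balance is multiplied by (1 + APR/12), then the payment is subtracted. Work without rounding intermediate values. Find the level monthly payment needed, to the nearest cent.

€75.41

Monthly rate r = 15.5%/12 = 1.29167% = 0.0129167.
Level-payment amortization: P = B₀·r / (1 − (1+r)^(−n)) = 3135.00·0.0129167 / (1 − 1.01292^(−60)).
Denominator 1 − (1+r)^(−60) = 0.537004285.
P = 40.4937 / 0.537004285 ≈ 75.41.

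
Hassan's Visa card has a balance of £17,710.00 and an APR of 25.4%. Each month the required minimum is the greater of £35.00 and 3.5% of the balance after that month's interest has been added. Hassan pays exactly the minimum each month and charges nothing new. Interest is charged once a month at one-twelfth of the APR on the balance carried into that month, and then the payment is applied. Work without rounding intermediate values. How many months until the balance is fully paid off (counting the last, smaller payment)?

Monthly rate r = 25.4%/12 = 2.11667% = 0.0211667.
While 3.5% of the post-interest balance exceeds £35.00, each month B ← (B·(1+r))·(1 − 0.035), i.e. B shrinks by the factor (1+r)·0.965 = 0.98543.
This holds for months 1–198. Entering month 199 the balance is £967.74; 3.5% of the post-interest balance is now below £35.00, so the flat £35.00 minimum applies from here.
From month 199 a fixed £35.00 at rate r clears £967.74 in 43 more payments. Total: 198 + 43 = 241 months.

241 months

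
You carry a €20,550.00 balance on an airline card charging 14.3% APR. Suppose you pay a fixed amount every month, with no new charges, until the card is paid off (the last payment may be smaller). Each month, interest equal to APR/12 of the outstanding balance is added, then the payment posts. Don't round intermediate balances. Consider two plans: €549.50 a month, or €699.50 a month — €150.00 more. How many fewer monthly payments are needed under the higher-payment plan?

Monthly rate r = 14.3%/12 = 1.19167% = 0.0119167.
At €549.50/mo: n = ⌈−ln(1 − rB₀/P)/ln(1+r)⌉ = 50 payments (last €441.34); total interest = total paid − €20,550.00 = €6,816.84.
At €699.50/mo: 37 payments (last €264.11); total interest €4,896.11.
Payments saved = 50 − 37 = 13.

13 fewer payments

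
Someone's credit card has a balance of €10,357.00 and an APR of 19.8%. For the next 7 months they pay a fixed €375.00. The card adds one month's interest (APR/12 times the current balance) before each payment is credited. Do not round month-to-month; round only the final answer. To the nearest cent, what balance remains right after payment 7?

Monthly rate r = 19.8%/12 = 1.65% = 0.0165.
Each month: B ← B·(1+r) − €375.00.
Month 1: interest €170.89; balance after payment €10,152.89.
Month 2: interest €167.52; balance after payment €9,945.41.
Month 3: interest €164.10; balance after payment €9,734.51.
Month 4: interest €160.62; balance after payment €9,520.13.
Month 5: interest €157.08; balance after payment €9,302.21.
Month 6: interest €153.49; balance after payment €9,080.70.
Month 7: interest €149.83; balance after payment €8,855.53.

€8,855.53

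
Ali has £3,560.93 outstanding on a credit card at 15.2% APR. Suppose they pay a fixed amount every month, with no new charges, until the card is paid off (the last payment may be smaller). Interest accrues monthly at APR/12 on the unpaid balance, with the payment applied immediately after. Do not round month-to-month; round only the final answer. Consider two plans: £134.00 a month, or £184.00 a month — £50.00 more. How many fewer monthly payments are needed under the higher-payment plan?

10 fewer payments

Monthly rate r = 15.2%/12 = 1.26667% = 0.0126667.
At £134.00/mo: n = ⌈−ln(1 − rB₀/P)/ln(1+r)⌉ = 33 payments (last £81.08); total interest = total paid − £3,560.93 = £808.15.
At £184.00/mo: 23 payments (last £63.14); total interest £550.21.
Payments saved = 33 − 23 = 10.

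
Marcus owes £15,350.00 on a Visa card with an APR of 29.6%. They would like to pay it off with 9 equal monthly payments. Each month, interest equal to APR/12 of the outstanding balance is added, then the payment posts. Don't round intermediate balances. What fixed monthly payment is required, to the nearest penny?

Monthly rate r = 29.6%/12 = 2.46667% = 0.0246667.
Level-payment amortization: P = B₀·r / (1 − (1+r)^(−n)) = 15350.00·0.0246667 / (1 − 1.02467^(−9)).
Denominator 1 − (1+r)^(−9) = 0.196924228.
P = 378.633 / 0.196924228 ≈ 1922.74.

£1,922.74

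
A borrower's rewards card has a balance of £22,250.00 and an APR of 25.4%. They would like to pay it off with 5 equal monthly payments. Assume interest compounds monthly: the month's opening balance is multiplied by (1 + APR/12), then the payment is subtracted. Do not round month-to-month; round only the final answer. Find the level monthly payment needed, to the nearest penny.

Monthly rate r = 25.4%/12 = 2.11667% = 0.0211667.
Level-payment amortization: P = B₀·r / (1 − (1+r)^(−n)) = 22250.00·0.0211667 / (1 − 1.02117^(−5)).
Denominator 1 − (1+r)^(−5) = 0.0994312966.
P = 470.958 / 0.0994312966 ≈ 4736.52.

£4,736.52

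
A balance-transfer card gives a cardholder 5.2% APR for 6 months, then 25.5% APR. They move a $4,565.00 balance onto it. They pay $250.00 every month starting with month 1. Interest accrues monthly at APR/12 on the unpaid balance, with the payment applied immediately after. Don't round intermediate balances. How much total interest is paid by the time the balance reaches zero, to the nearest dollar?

$666

Promo months 1–6 at r₀ = 5.2%/12 = 0.00433333; months 7+ at r₁ = 25.5%/12 = 0.02125.
After month 6: iterate B ← B·(1+r₀) − $250.00 for 6 months → $3,168.64.
Then at r₁ with $250.00/mo: n₂ = −ln(1 − r₁·B/P)/ln(1+r₁) ≈ 14.92 → 15 more payments.
Total paid = 20·$250.00 + $231.03 = $5,231.03; interest = $5,231.03 − $4,565.00 = $666.03.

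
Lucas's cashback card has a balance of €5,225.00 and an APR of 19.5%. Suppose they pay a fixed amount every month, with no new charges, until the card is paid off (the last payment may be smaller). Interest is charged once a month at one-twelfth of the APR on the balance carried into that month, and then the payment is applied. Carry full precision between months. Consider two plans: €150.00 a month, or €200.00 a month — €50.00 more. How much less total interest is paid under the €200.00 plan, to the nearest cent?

Monthly rate r = 19.5%/12 = 1.625% = 0.01625.
At €150.00/mo: n = ⌈−ln(1 − rB₀/P)/ln(1+r)⌉ = 52 payments (last €118.55); total interest = total paid − €5,225.00 = €2,543.55.
At €200.00/mo: 35 payments (last €56.30); total interest €1,631.30.
Interest saved = €2,543.55 − €1,631.30 = €912.25.

€912.25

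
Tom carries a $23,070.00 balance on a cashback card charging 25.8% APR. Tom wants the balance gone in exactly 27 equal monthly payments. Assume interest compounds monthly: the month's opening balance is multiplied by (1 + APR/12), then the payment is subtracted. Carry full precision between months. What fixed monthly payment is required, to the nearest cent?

Monthly rate r = 25.8%/12 = 2.15% = 0.0215.
Level-payment amortization: P = B₀·r / (1 − (1+r)^(−n)) = 23070.00·0.0215 / (1 − 1.0215^(−27)).
Denominator 1 − (1+r)^(−27) = 0.436927932.
P = 496.005 / 0.436927932 ≈ 1135.21.

$1,135.21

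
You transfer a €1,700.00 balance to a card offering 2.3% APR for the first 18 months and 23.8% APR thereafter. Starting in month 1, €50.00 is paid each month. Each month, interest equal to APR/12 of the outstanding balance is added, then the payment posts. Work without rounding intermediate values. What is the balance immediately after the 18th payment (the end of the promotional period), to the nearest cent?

€844.80

Promo months 1–18 at r₀ = 2.3%/12 = 0.00191667; months 19+ at r₁ = 23.8%/12 = 0.0198333.
After month 18: iterate B ← B·(1+r₀) − €50.00 for 18 months → €844.80.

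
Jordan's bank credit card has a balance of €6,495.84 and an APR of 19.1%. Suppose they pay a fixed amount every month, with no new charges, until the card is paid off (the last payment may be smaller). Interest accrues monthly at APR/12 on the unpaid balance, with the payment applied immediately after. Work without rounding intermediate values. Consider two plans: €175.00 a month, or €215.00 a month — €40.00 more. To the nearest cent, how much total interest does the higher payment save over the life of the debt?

€975.93

Monthly rate r = 19.1%/12 = 1.59167% = 0.0159167.
At €175.00/mo: n = ⌈−ln(1 − rB₀/P)/ln(1+r)⌉ = 57 payments (last €103.03); total interest = total paid − €6,495.84 = €3,407.19.
At €215.00/mo: 42 payments (last €112.10); total interest €2,431.26.
Interest saved = €3,407.19 − €2,431.26 = €975.93.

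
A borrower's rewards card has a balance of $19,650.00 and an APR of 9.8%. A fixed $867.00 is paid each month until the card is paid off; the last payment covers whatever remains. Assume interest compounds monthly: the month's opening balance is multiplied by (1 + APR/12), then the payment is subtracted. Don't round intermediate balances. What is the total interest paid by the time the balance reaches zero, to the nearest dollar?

$2,169

Monthly rate r = 9.8%/12 = 0.816667% = 0.00816667.
Payoff takes n = ⌈−ln(1 − rB₀/P)/ln(1+r)⌉ = ⌈25.165⌉ = 26 payments; the last is $143.63.
Total paid = 25·$867.00 + $143.63 = $21,818.63.
Total interest = total paid − principal = $21,818.63 − $19,650.00 = $2,168.63.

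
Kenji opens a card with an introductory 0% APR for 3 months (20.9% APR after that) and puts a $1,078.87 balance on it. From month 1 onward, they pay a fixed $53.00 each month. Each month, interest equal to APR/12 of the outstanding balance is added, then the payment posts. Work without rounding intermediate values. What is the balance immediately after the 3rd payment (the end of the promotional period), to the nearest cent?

Promo months 1–3 at r₀ = 0%/12 = 0; months 4+ at r₁ = 20.9%/12 = 0.0174167.
After month 3 (no interest yet): B = $1,078.87 − 3·$53.00 = $919.87.

$919.87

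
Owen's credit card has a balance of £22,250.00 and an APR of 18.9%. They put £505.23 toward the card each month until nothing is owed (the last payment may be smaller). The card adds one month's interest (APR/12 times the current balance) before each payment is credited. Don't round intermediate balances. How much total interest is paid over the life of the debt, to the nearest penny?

£15,994.97

Monthly rate r = 18.9%/12 = 1.575% = 0.01575.
Payoff takes n = ⌈−ln(1 − rB₀/P)/ln(1+r)⌉ = ⌈75.696⌉ = 76 payments; the last is £352.72.
Total paid = 75·£505.23 + £352.72 = £38,244.97.
Total interest = total paid − principal = £38,244.97 − £22,250.00 = £15,994.97.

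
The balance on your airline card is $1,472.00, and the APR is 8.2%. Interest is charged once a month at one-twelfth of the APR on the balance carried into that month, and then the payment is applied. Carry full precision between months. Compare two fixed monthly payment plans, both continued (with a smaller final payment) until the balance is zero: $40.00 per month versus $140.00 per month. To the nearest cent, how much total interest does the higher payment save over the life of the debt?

Monthly rate r = 8.2%/12 = 0.683333% = 0.00683333.
At $40.00/mo: n = ⌈−ln(1 − rB₀/P)/ln(1+r)⌉ = 43 payments (last $21.27); total interest = total paid − $1,472.00 = $229.27.
At $140.00/mo: 11 payments (last $132.79); total interest $60.79.
Interest saved = $229.27 − $60.79 = $168.48.

$168.48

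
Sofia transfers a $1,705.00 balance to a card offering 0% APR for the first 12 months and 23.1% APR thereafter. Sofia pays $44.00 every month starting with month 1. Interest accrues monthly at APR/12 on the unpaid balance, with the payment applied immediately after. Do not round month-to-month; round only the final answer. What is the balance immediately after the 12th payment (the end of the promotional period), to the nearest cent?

Promo months 1–12 at r₀ = 0%/12 = 0; months 13+ at r₁ = 23.1%/12 = 0.01925.
After month 12 (no interest yet): B = $1,705.00 − 12·$44.00 = $1,177.00.

$1,177.00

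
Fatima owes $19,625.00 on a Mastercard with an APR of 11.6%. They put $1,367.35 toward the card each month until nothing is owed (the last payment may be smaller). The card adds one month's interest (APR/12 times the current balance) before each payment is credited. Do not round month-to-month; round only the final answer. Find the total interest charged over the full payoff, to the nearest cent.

$1,605.66

Monthly rate r = 11.6%/12 = 0.966667% = 0.00966667.
Payoff takes n = ⌈−ln(1 − rB₀/P)/ln(1+r)⌉ = ⌈15.526⌉ = 16 payments; the last is $720.41.
Total paid = 15·$1,367.35 + $720.41 = $21,230.66.
Total interest = total paid − principal = $21,230.66 − $19,625.00 = $1,605.66.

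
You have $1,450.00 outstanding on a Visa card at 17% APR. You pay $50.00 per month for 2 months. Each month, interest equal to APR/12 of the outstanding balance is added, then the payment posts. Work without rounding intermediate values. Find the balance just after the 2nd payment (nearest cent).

Monthly rate r = 17%/12 = 1.41667% = 0.0141667.
Each month: B ← B·(1+r) − $50.00.
Month 1: interest $20.54; balance after payment $1,420.54.
Month 2: interest $20.12; balance after payment $1,390.67.

$1,390.67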